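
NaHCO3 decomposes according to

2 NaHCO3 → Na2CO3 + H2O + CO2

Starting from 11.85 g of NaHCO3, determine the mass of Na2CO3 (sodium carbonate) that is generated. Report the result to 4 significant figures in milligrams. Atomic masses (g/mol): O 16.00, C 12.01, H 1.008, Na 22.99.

7475 mg

M(NaHCO3) = 22.99 + 1.008 + 12.01 + 3(16.00) = 84.008 g/mol.
M(Na2CO3) = 2(22.99) + 12.01 + 3(16.00) = 105.99 g/mol.
n(NaHCO3) = 11.850 g / 84.008 g/mol = 0.14106 mol.
From the equation the NaHCO3:Na2CO3 mole ratio is 2:1, so n(Na2CO3) = 0.14106 × 1/2 = 0.070529 mol.
Mass of Na2CO3 = 0.070529 mol × 105.99 g/mol = 7.4754 g.
Converting to mg: 7.4754 g = 7475 mg.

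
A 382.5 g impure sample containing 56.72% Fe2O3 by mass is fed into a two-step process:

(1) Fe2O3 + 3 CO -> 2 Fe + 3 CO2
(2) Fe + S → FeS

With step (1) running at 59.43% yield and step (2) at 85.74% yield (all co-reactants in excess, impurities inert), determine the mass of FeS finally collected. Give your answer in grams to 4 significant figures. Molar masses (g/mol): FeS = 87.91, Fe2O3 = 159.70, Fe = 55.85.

121.7 g

Pure Fe2O3 = 382.5 × 0.5672 = 216.95 g.
n(Fe2O3) = 216.95 / 159.70 = 1.3585 mol.
Step 1 (Fe2O3:Fe = 1:2): theoretical n(Fe) = 2.7170 mol; at 59.43% yield, n(Fe) = 1.6147 mol.
Step 2 (Fe:FeS = 1:1): theoretical n(FeS) = 1.6147 mol, so theoretical mass = 1.6147 × 87.91 = 141.95 g.
At 85.74% yield, actual mass of FeS = 141.95 × 0.8574 = 121.71 g.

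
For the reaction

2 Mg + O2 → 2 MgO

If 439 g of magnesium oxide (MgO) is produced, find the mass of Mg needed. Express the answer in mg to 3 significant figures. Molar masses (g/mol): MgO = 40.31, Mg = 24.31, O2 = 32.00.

265000 mg

n(MgO) = 439.0 g / 40.31 g/mol = 10.89 mol.
From the equation the MgO:Mg mole ratio is 2:2, so n(Mg) = 10.89 × 2/2 = 10.89 mol.
Mass of Mg = 10.89 mol × 24.31 g/mol = 264.8 g.
Converting to mg: 264.8 g = 265000 mg.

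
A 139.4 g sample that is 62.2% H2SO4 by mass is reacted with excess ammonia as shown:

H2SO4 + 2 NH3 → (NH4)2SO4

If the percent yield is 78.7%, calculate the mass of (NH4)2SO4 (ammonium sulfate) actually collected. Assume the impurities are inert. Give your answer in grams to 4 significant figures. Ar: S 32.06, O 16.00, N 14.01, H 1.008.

Pure H2SO4 available = 139.4 g × 0.622 = 86.707 g.
M(H2SO4) = 2(1.008) + 32.06 + 4(16.00) = 98.076 g/mol.
M((NH4)2SO4) = 2(14.01) + 8(1.008) + 32.06 + 4(16.00) = 132.144 g/mol.
n(H2SO4) = 86.707 g / 98.076 g/mol = 0.88408 mol.
From the equation the H2SO4:(NH4)2SO4 mole ratio is 1:1, so n((NH4)2SO4) = 0.88408 × 1/1 = 0.88408 mol.
Mass of (NH4)2SO4 = 0.88408 mol × 132.144 g/mol = 116.83 g.
Actual mass collected = 116.83 g × 0.787 = 91.942 g.

91.94 g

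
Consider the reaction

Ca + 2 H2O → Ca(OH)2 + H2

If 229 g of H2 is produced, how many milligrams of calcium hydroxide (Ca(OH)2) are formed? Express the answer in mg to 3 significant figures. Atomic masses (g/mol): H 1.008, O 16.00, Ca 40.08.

8420000 mg

M(H2) = 2(1.008) = 2.016 g/mol.
M(Ca(OH)2) = 40.08 + 2(16.00) + 2(1.008) = 74.096 g/mol.
n(H2) = 229.0 g / 2.016 g/mol = 113.6 mol.
From the equation the H2:Ca(OH)2 mole ratio is 1:1, so n(Ca(OH)2) = 113.6 × 1/1 = 113.6 mol.
Mass of Ca(OH)2 = 113.6 mol × 74.096 g/mol = 8417 g.
Converting to mg: 8417 g = 8420000 mg.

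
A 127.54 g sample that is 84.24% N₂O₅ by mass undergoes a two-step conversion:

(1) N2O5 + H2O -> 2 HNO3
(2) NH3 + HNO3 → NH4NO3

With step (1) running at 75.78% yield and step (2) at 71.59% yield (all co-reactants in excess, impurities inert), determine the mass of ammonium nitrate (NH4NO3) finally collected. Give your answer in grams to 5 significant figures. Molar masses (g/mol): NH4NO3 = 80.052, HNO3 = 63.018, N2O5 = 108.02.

Pure N2O5 = 127.54 × 0.8424 = 107.440 g.
n(N2O5) = 107.440 / 108.02 = 0.994628 mol.
Step 1 (N2O5:HNO3 = 1:2): theoretical n(HNO3) = 1.98926 mol; at 75.78% yield, n(HNO3) = 1.50746 mol.
Step 2 (HNO3:NH4NO3 = 1:1): theoretical n(NH4NO3) = 1.50746 mol, so theoretical mass = 1.50746 × 80.052 = 120.675 g.
At 71.59% yield, actual mass of NH4NO3 = 120.675 × 0.7159 = 86.3912 g.

86.391 g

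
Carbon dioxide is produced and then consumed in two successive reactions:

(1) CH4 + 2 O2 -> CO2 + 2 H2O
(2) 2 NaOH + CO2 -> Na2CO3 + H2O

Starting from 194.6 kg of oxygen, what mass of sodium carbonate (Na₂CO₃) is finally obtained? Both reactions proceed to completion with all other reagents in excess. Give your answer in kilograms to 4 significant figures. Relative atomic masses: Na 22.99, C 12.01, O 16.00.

M(O2) = 2(16.00) = 32.00 g/mol.
M(Na2CO3) = 2(22.99) + 12.01 + 3(16.00) = 105.99 g/mol.
194.6 kg = 194600 g.
n(O2) = 194600 / 32.00 = 6081.2 mol.
Step 1 gives a 2:1 ratio of O2 to CO2, so n(CO2) = 3040.6 mol.
In step 2 the CO2:Na2CO3 ratio is 1:1, so n(Na2CO3) = 3040.6 mol.
Mass of Na2CO3 = 3040.6 × 105.99 = 322280 g = 322.3 kg.

322.3 kg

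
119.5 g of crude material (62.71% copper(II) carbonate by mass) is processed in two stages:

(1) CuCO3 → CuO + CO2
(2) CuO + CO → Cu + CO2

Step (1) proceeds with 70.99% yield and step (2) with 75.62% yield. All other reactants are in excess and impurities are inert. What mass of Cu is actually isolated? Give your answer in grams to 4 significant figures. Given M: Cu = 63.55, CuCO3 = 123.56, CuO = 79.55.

20.69 g

Pure CuCO3 = 119.5 × 0.6271 = 74.938 g.
n(CuCO3) = 74.938 / 123.56 = 0.60649 mol.
Step 1 (CuCO3:CuO = 1:1): theoretical n(CuO) = 0.60649 mol; at 70.99% yield, n(CuO) = 0.43055 mol.
Step 2 (CuO:Cu = 1:1): theoretical n(Cu) = 0.43055 mol, so theoretical mass = 0.43055 × 63.55 = 27.361 g.
At 75.62% yield, actual mass of Cu = 27.361 × 0.7562 = 20.691 g.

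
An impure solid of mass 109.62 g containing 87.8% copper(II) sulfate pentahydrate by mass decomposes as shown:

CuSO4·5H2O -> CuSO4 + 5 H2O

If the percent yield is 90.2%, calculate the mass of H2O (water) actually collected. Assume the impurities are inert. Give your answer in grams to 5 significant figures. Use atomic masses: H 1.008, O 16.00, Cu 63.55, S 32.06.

Pure CuSO4·5H2O available = 109.62 g × 0.878 = 96.2464 g.
M(CuSO4·5H2O) = 63.55 + 32.06 + 9(16.00) + 10(1.008) = 249.69 g/mol.
M(H2O) = 2(1.008) + 16.00 = 18.016 g/mol.
n(CuSO4·5H2O) = 96.2464 g / 249.69 g/mol = 0.385463 mol.
From the equation the CuSO4·5H2O:H2O mole ratio is 1:5, so n(H2O) = 0.385463 × 5/1 = 1.92732 mol.
Mass of H2O = 1.92732 mol × 18.016 g/mol = 34.7225 g.
Actual mass collected = 34.7225 g × 0.902 = 31.3197 g.

31.320 g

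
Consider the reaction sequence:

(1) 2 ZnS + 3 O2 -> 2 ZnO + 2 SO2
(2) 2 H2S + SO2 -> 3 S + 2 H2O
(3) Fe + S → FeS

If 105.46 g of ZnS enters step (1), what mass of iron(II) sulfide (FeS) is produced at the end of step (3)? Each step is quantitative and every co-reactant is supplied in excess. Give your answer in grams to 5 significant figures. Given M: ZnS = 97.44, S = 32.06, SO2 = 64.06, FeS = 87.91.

285.44 g

n(ZnS) = 105.46 / 97.44 = 1.08231 mol.
Reaction (1): ZnS→SO2 ratio 2:2 ⇒ n(SO2) = 1.08231 mol.
Reaction (2): SO2→S ratio 1:3 ⇒ n(S) = 3.24692 mol.
Reaction (3): S→FeS ratio 1:1 ⇒ n(FeS) = 3.24692 mol.
Mass of FeS = 3.24692 × 87.91 = 285.437 g.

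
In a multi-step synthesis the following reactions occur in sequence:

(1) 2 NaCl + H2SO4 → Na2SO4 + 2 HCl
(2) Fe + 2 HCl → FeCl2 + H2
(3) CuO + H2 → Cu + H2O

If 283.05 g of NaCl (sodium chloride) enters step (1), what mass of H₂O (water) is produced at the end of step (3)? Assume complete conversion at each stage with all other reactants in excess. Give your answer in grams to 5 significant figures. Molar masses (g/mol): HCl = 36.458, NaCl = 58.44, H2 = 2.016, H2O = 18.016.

43.630 g

n(NaCl) = 283.05 / 58.44 = 4.84343 mol.
Reaction (1): NaCl→HCl ratio 2:2 ⇒ n(HCl) = 4.84343 mol.
Reaction (2): HCl→H2 ratio 2:1 ⇒ n(H2) = 2.42171 mol.
Reaction (3): H2→H2O ratio 1:1 ⇒ n(H2O) = 2.42171 mol.
Mass of H2O = 2.42171 × 18.016 = 43.6296 g.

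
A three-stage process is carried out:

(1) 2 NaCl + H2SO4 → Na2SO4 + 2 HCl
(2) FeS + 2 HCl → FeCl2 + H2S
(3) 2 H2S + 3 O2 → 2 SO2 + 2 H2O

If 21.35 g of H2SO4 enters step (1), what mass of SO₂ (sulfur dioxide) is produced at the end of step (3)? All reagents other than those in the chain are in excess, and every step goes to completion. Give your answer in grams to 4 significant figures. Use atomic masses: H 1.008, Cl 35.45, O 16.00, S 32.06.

M(H2SO4) = 2(1.008) + 32.06 + 4(16.00) = 98.076 g/mol.
M(SO2) = 32.06 + 2(16.00) = 64.06 g/mol.
n(H2SO4) = 21.35 / 98.076 = 0.21769 mol.
Reaction (1): H2SO4→HCl ratio 1:2 ⇒ n(HCl) = 0.43538 mol.
Reaction (2): HCl→H2S ratio 2:1 ⇒ n(H2S) = 0.21769 mol.
Reaction (3): H2S→SO2 ratio 2:2 ⇒ n(SO2) = 0.21769 mol.
Mass of SO2 = 0.21769 × 64.06 = 13.945 g.

13.95 g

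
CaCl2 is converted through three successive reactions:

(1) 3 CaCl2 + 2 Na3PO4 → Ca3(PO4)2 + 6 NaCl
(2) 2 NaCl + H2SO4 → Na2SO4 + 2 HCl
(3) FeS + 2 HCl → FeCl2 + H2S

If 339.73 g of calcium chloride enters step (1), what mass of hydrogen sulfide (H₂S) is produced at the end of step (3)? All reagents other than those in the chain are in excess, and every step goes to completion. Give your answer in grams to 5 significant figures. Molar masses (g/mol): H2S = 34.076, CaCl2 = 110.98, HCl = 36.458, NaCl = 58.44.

n(CaCl2) = 339.73 / 110.98 = 3.06118 mol.
Reaction (1): CaCl2→NaCl ratio 3:6 ⇒ n(NaCl) = 6.12236 mol.
Reaction (2): NaCl→HCl ratio 2:2 ⇒ n(HCl) = 6.12236 mol.
Reaction (3): HCl→H2S ratio 2:1 ⇒ n(H2S) = 3.06118 mol.
Mass of H2S = 3.06118 × 34.076 = 104.313 g.

104.31 g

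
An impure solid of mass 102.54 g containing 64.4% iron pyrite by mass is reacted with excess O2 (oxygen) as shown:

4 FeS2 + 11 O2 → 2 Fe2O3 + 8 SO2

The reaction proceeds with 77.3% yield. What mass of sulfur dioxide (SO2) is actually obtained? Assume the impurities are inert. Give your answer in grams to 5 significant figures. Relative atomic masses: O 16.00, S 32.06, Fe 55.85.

54.513 g

Pure FeS2 available = 102.54 g × 0.644 = 66.0358 g.
M(FeS2) = 55.85 + 2(32.06) = 119.97 g/mol.
M(SO2) = 32.06 + 2(16.00) = 64.06 g/mol.
n(FeS2) = 66.0358 g / 119.97 g/mol = 0.550436 mol.
From the equation the FeS2:SO2 mole ratio is 4:8, so n(SO2) = 0.550436 × 8/4 = 1.10087 mol.
Mass of SO2 = 1.10087 mol × 64.06 g/mol = 70.5218 g.
Actual mass collected = 70.5218 g × 0.773 = 54.5134 g.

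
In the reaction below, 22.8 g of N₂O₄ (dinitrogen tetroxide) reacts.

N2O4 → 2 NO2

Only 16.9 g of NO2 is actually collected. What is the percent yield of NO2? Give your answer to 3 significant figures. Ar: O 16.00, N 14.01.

M(N2O4) = 2(14.01) + 4(16.00) = 92.02 g/mol.
M(NO2) = 14.01 + 2(16.00) = 46.01 g/mol.
n(N2O4) = 22.80 g / 92.02 g/mol = 0.2478 mol.
From the equation the N2O4:NO2 mole ratio is 1:2, so n(NO2) = 0.2478 × 2/1 = 0.4955 mol.
Mass of NO2 = 0.4955 mol × 46.01 g/mol = 22.80 g.
This is the theoretical yield. Percent yield = 16.9 g / 22.80 g × 100% = 74.12%.

74.1 %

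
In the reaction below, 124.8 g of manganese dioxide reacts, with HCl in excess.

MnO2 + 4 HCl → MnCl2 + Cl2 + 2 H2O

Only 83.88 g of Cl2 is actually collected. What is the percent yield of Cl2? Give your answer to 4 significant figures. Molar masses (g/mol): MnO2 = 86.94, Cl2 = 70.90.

82.42 %

n(MnO2) = 124.80 g / 86.94 g/mol = 1.4355 mol.
From the equation the MnO2:Cl2 mole ratio is 1:1, so n(Cl2) = 1.4355 × 1/1 = 1.4355 mol.
Mass of Cl2 = 1.4355 mol × 70.90 g/mol = 101.78 g.
This is the theoretical yield. Percent yield = 83.88 g / 101.78 g × 100% = 82.417%.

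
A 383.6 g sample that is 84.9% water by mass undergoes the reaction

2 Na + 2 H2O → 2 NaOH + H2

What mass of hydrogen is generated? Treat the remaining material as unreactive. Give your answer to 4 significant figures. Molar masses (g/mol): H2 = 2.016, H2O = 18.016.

Mass of pure H2O = 383.6 g × 0.849 = 325.68 g.
n(H2O) = 325.68 g / 18.016 g/mol = 18.077 mol.
From the equation the H2O:H2 mole ratio is 2:1, so n(H2) = 18.077 × 1/2 = 9.0385 mol.
Mass of H2 = 9.0385 mol × 2.016 g/mol = 18.222 g.

18.22 g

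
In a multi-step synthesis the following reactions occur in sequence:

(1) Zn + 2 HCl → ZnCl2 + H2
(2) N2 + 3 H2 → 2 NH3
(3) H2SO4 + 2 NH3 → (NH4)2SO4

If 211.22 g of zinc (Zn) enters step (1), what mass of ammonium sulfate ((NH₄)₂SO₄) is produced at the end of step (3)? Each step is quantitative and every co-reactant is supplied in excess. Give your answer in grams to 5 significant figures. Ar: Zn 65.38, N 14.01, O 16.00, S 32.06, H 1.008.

M(Zn) = 65.38 g/mol.
M((NH4)2SO4) = 2(14.01) + 8(1.008) + 32.06 + 4(16.00) = 132.144 g/mol.
n(Zn) = 211.22 / 65.38 = 3.23065 mol.
Reaction (1): Zn→H2 ratio 1:1 ⇒ n(H2) = 3.23065 mol.
Reaction (2): H2→NH3 ratio 3:2 ⇒ n(NH3) = 2.15377 mol.
Reaction (3): NH3→(NH4)2SO4 ratio 2:1 ⇒ n((NH4)2SO4) = 1.07688 mol.
Mass of (NH4)2SO4 = 1.07688 × 132.144 = 142.304 g.

142.30 g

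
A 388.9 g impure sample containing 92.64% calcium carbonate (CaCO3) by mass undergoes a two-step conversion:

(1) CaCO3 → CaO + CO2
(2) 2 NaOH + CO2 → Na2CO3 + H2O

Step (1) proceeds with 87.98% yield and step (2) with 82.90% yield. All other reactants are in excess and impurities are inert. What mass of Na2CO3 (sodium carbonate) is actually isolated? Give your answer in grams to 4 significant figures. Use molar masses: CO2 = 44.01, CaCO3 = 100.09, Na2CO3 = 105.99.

278.3 g

Pure CaCO3 = 388.9 × 0.9264 = 360.28 g.
n(CaCO3) = 360.28 / 100.09 = 3.5995 mol.
Step 1 (CaCO3:CO2 = 1:1): theoretical n(CO2) = 3.5995 mol; at 87.98% yield, n(CO2) = 3.1669 mol.
Step 2 (CO2:Na2CO3 = 1:1): theoretical n(Na2CO3) = 3.1669 mol, so theoretical mass = 3.1669 × 105.99 = 335.66 g.
At 82.90% yield, actual mass of Na2CO3 = 335.66 × 0.8290 = 278.26 g.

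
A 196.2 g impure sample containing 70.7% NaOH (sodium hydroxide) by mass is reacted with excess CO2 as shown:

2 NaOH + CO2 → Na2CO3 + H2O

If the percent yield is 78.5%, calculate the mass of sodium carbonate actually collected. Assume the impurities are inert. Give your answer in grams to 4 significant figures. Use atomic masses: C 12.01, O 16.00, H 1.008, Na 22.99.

144.3 g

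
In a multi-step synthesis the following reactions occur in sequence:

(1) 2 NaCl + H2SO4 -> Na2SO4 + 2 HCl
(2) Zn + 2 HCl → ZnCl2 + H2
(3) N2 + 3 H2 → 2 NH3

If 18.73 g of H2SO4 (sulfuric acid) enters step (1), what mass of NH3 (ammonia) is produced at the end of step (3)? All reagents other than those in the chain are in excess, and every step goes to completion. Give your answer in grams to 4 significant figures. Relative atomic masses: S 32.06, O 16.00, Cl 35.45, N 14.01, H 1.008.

M(H2SO4) = 2(1.008) + 32.06 + 4(16.00) = 98.076 g/mol.
M(NH3) = 14.01 + 3(1.008) = 17.034 g/mol.
n(H2SO4) = 18.73 / 98.076 = 0.19097 mol.
Reaction (1): H2SO4→HCl ratio 1:2 ⇒ n(HCl) = 0.38195 mol.
Reaction (2): HCl→H2 ratio 2:1 ⇒ n(H2) = 0.19097 mol.
Reaction (3): H2→NH3 ratio 3:2 ⇒ n(NH3) = 0.12732 mol.
Mass of NH3 = 0.12732 × 17.034 = 2.1687 g.

2.169 g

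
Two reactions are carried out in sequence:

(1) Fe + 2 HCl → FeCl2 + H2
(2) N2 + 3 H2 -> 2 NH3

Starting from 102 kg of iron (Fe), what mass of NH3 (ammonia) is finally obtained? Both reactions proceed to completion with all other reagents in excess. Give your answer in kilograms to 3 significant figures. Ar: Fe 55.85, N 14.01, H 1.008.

M(Fe) = 55.85 g/mol.
M(NH3) = 14.01 + 3(1.008) = 17.034 g/mol.
102 kg = 102000 g.
n(Fe) = 102000 / 55.85 = 1826 mol.
Step 1 gives a 1:1 ratio of Fe to H2, so n(H2) = 1826 mol.
In step 2 the H2:NH3 ratio is 3:2, so n(NH3) = 1218 mol.
Mass of NH3 = 1218 × 17.034 = 20740 g = 20.7 kg.

20.7 kg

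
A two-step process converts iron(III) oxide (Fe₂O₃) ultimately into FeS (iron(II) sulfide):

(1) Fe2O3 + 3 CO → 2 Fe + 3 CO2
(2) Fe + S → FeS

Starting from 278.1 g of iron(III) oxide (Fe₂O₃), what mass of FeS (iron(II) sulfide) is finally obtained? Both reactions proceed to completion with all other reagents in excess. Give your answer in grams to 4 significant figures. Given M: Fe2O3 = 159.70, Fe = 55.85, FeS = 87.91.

306.2 g

n(Fe2O3) = 278.10 / 159.70 = 1.7414 mol.
Step 1 gives a 1:2 ratio of Fe2O3 to Fe, so n(Fe) = 3.4828 mol.
In step 2 the Fe:FeS ratio is 1:1, so n(FeS) = 3.4828 mol.
Mass of FeS = 3.4828 × 87.91 = 306.17 g.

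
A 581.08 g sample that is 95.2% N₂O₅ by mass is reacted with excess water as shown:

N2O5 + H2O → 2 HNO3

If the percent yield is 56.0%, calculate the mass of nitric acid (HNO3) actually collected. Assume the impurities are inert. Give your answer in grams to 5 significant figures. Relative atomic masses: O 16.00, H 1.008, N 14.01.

Pure N2O5 available = 581.08 g × 0.952 = 553.188 g.
M(N2O5) = 2(14.01) + 5(16.00) = 108.02 g/mol.
M(HNO3) = 1.008 + 14.01 + 3(16.00) = 63.018 g/mol.
n(N2O5) = 553.188 g / 108.02 g/mol = 5.12116 mol.
From the equation the N2O5:HNO3 mole ratio is 1:2, so n(HNO3) = 5.12116 × 2/1 = 10.2423 mol.
Mass of HNO3 = 10.2423 mol × 63.018 g/mol = 645.451 g.
Actual mass collected = 645.451 g × 0.560 = 361.453 g.

361.45 g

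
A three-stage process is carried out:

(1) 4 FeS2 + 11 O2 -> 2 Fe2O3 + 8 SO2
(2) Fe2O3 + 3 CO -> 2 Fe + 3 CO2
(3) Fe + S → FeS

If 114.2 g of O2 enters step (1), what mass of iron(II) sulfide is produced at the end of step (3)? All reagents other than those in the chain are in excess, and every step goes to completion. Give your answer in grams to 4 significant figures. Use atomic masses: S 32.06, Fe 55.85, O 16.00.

M(O2) = 2(16.00) = 32.00 g/mol.
M(FeS) = 55.85 + 32.06 = 87.91 g/mol.
n(O2) = 114.2 / 32.00 = 3.5688 mol.
Reaction (1): O2→Fe2O3 ratio 11:2 ⇒ n(Fe2O3) = 0.64886 mol.
Reaction (2): Fe2O3→Fe ratio 1:2 ⇒ n(Fe) = 1.2977 mol.
Reaction (3): Fe→FeS ratio 1:1 ⇒ n(FeS) = 1.2977 mol.
Mass of FeS = 1.2977 × 87.91 = 114.08 g.

114.1 g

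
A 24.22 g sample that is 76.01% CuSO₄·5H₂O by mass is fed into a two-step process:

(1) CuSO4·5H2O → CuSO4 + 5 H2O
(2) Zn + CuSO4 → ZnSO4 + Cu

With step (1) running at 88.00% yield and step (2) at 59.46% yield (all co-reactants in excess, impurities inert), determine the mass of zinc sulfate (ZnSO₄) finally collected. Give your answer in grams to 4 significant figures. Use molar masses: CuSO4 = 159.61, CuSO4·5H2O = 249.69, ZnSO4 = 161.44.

Pure CuSO4·5H2O = 24.22 × 0.7601 = 18.410 g.
n(CuSO4·5H2O) = 18.410 / 249.69 = 0.073730 mol.
Step 1 (CuSO4·5H2O:CuSO4 = 1:1): theoretical n(CuSO4) = 0.073730 mol; at 88.00% yield, n(CuSO4) = 0.064882 mol.
Step 2 (CuSO4:ZnSO4 = 1:1): theoretical n(ZnSO4) = 0.064882 mol, so theoretical mass = 0.064882 × 161.44 = 10.475 g.
At 59.46% yield, actual mass of ZnSO4 = 10.475 × 0.5946 = 6.2282 g.

6.228 g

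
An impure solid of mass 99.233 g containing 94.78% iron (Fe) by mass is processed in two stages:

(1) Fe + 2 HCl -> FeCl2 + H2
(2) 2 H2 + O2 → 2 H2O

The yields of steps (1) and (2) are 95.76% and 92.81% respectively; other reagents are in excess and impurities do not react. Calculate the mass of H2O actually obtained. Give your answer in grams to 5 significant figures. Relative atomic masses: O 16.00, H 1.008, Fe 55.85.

26.964 g

Pure Fe = 99.233 × 0.9478 = 94.0530 g.
M(Fe) = 55.85 g/mol.
M(H2O) = 2(1.008) + 16.00 = 18.016 g/mol.
n(Fe) = 94.0530 / 55.85 = 1.68403 mol.
Step 1 (Fe:H2 = 1:1): theoretical n(H2) = 1.68403 mol; at 95.76% yield, n(H2) = 1.61263 mol.
Step 2 (H2:H2O = 2:2): theoretical n(H2O) = 1.61263 mol, so theoretical mass = 1.61263 × 18.016 = 29.0531 g.
At 92.81% yield, actual mass of H2O = 29.0531 × 0.9281 = 26.9642 g.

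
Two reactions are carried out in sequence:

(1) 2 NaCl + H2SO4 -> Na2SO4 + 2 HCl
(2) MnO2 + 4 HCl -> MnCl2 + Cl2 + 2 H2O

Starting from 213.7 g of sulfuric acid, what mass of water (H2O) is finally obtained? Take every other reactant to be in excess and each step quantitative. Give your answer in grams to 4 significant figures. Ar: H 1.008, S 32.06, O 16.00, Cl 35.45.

39.26 g

M(H2SO4) = 2(1.008) + 32.06 + 4(16.00) = 98.076 g/mol.
M(H2O) = 2(1.008) + 16.00 = 18.016 g/mol.
n(H2SO4) = 213.70 / 98.076 = 2.1789 mol.
Step 1 gives a 1:2 ratio of H2SO4 to HCl, so n(HCl) = 4.3578 mol.
In step 2 the HCl:H2O ratio is 4:2, so n(H2O) = 2.1789 mol.
Mass of H2O = 2.1789 × 18.016 = 39.255 g.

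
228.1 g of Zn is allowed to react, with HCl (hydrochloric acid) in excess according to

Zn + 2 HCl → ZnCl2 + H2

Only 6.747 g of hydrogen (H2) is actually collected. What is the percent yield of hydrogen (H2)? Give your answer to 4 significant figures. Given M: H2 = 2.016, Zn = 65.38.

95.93 %

n(Zn) = 228.10 g / 65.38 g/mol = 3.4888 mol.
From the equation the Zn:H2 mole ratio is 1:1, so n(H2) = 3.4888 × 1/1 = 3.4888 mol.
Mass of H2 = 3.4888 mol × 2.016 g/mol = 7.0335 g.
This is the theoretical yield. Percent yield = 6.747 g / 7.0335 g × 100% = 95.927%.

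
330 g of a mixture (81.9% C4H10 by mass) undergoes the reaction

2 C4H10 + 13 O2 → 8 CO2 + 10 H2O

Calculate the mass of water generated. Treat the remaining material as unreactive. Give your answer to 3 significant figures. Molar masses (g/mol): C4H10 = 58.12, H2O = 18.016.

419 g

Mass of pure C4H10 = 330 g × 0.819 = 270.3 g.
n(C4H10) = 270.3 g / 58.12 g/mol = 4.650 mol.
From the equation the C4H10:H2O mole ratio is 2:10, so n(H2O) = 4.650 × 10/2 = 23.25 mol.
Mass of H2O = 23.25 mol × 18.016 g/mol = 418.9 g.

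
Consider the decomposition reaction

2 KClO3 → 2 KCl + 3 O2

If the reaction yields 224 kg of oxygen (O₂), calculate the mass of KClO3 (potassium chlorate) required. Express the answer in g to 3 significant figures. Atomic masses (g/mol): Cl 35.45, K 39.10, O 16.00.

M(O2) = 2(16.00) = 32.00 g/mol.
M(KClO3) = 39.10 + 35.45 + 3(16.00) = 122.55 g/mol.
Convert: 224 kg = 224000 g.
n(O2) = 224000 g / 32.00 g/mol = 7000 mol.
From the equation the O2:KClO3 mole ratio is 3:2, so n(KClO3) = 7000 × 2/3 = 4667 mol.
Mass of KClO3 = 4667 mol × 122.55 g/mol = 571900 g.

572000 g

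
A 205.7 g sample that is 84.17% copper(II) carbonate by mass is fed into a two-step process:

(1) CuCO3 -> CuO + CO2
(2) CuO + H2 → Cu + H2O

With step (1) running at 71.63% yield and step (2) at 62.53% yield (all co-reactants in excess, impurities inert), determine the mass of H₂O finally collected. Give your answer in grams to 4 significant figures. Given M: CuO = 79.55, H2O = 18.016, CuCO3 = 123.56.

11.31 g

Pure CuCO3 = 205.7 × 0.8417 = 173.14 g.
n(CuCO3) = 173.14 / 123.56 = 1.4012 mol.
Step 1 (CuCO3:CuO = 1:1): theoretical n(CuO) = 1.4012 mol; at 71.63% yield, n(CuO) = 1.0037 mol.
Step 2 (CuO:H2O = 1:1): theoretical n(H2O) = 1.0037 mol, so theoretical mass = 1.0037 × 18.016 = 18.083 g.
At 62.53% yield, actual mass of H2O = 18.083 × 0.6253 = 11.307 g.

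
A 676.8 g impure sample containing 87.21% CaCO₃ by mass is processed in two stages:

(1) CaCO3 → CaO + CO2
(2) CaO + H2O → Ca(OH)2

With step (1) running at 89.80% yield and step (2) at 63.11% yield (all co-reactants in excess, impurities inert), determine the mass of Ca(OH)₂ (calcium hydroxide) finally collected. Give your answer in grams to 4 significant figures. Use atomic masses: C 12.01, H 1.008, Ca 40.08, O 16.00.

Pure CaCO3 = 676.8 × 0.8721 = 590.24 g.
M(CaCO3) = 40.08 + 12.01 + 3(16.00) = 100.09 g/mol.
M(Ca(OH)2) = 40.08 + 2(16.00) + 2(1.008) = 74.096 g/mol.
n(CaCO3) = 590.24 / 100.09 = 5.8971 mol.
Step 1 (CaCO3:CaO = 1:1): theoretical n(CaO) = 5.8971 mol; at 89.80% yield, n(CaO) = 5.2956 mol.
Step 2 (CaO:Ca(OH)2 = 1:1): theoretical n(Ca(OH)2) = 5.2956 mol, so theoretical mass = 5.2956 × 74.096 = 392.38 g.
At 63.11% yield, actual mass of Ca(OH)2 = 392.38 × 0.6311 = 247.63 g.

247.6 g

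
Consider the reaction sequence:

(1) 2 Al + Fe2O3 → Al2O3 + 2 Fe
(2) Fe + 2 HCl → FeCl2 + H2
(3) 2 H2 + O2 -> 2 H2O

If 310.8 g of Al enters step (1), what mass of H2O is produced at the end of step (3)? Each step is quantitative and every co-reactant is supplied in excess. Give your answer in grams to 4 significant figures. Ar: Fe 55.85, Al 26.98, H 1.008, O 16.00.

207.5 g

M(Al) = 26.98 g/mol.
M(H2O) = 2(1.008) + 16.00 = 18.016 g/mol.
n(Al) = 310.8 / 26.98 = 11.520 mol.
Reaction (1): Al→Fe ratio 2:2 ⇒ n(Fe) = 11.520 mol.
Reaction (2): Fe→H2 ratio 1:1 ⇒ n(H2) = 11.520 mol.
Reaction (3): H2→H2O ratio 2:2 ⇒ n(H2O) = 11.520 mol.
Mass of H2O = 11.520 × 18.016 = 207.54 g.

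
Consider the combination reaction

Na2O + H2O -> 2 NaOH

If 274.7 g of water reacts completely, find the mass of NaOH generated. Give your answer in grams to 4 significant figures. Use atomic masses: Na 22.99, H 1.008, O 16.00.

M(H2O) = 2(1.008) + 16.00 = 18.016 g/mol.
M(NaOH) = 22.99 + 16.00 + 1.008 = 39.998 g/mol.
n(H2O) = 274.70 g / 18.016 g/mol = 15.248 mol.
From the equation the H2O:NaOH mole ratio is 1:2, so n(NaOH) = 15.248 × 2/1 = 30.495 mol.
Mass of NaOH = 30.495 mol × 39.998 g/mol = 1219.7 g.

1220 g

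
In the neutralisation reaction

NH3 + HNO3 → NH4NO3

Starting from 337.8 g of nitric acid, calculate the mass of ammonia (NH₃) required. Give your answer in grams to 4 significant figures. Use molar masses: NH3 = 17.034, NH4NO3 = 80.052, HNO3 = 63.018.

91.31 g

n(HNO3) = 337.80 g / 63.018 g/mol = 5.3604 mol.
From the equation the HNO3:NH3 mole ratio is 1:1, so n(NH3) = 5.3604 × 1/1 = 5.3604 mol.
Mass of NH3 = 5.3604 mol × 17.034 g/mol = 91.309 g.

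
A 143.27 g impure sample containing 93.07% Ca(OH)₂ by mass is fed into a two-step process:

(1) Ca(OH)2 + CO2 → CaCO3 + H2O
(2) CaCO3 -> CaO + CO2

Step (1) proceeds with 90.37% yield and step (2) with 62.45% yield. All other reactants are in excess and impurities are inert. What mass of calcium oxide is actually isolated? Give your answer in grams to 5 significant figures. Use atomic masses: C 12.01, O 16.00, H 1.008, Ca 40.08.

Pure Ca(OH)2 = 143.27 × 0.9307 = 133.341 g.
M(Ca(OH)2) = 40.08 + 2(16.00) + 2(1.008) = 74.096 g/mol.
M(CaO) = 40.08 + 16.00 = 56.08 g/mol.
n(Ca(OH)2) = 133.341 / 74.096 = 1.79958 mol.
Step 1 (Ca(OH)2:CaCO3 = 1:1): theoretical n(CaCO3) = 1.79958 mol; at 90.37% yield, n(CaCO3) = 1.62628 mol.
Step 2 (CaCO3:CaO = 1:1): theoretical n(CaO) = 1.62628 mol, so theoretical mass = 1.62628 × 56.08 = 91.2016 g.
At 62.45% yield, actual mass of CaO = 91.2016 × 0.6245 = 56.9554 g.

56.955 g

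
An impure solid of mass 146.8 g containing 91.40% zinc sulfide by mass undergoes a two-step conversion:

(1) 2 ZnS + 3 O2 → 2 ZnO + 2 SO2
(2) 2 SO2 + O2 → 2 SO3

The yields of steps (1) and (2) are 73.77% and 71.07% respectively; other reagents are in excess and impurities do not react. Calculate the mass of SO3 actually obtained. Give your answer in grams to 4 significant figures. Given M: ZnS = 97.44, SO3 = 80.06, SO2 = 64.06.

Pure ZnS = 146.8 × 0.9140 = 134.18 g.
n(ZnS) = 134.18 / 97.44 = 1.3770 mol.
Step 1 (ZnS:SO2 = 2:2): theoretical n(SO2) = 1.3770 mol; at 73.77% yield, n(SO2) = 1.0158 mol.
Step 2 (SO2:SO3 = 2:2): theoretical n(SO3) = 1.0158 mol, so theoretical mass = 1.0158 × 80.06 = 81.326 g.
At 71.07% yield, actual mass of SO3 = 81.326 × 0.7107 = 57.799 g.

57.80 g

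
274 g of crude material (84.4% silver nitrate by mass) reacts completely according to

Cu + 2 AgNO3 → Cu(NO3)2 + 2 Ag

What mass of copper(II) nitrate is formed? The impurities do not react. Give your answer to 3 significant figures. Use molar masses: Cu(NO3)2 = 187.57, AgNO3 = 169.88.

Mass of pure AgNO3 = 274 g × 0.844 = 231.3 g.
n(AgNO3) = 231.3 g / 169.88 g/mol = 1.361 mol.
From the equation the AgNO3:Cu(NO3)2 mole ratio is 2:1, so n(Cu(NO3)2) = 1.361 × 1/2 = 0.6806 mol.
Mass of Cu(NO3)2 = 0.6806 mol × 187.57 g/mol = 127.7 g.

128 g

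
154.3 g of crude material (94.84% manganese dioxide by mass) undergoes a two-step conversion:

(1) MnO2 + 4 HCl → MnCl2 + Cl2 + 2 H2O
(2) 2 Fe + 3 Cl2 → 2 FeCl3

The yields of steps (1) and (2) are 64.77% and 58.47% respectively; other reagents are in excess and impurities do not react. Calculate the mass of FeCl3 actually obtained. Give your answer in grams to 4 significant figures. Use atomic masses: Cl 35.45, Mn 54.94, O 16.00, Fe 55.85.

Pure MnO2 = 154.3 × 0.9484 = 146.34 g.
M(MnO2) = 54.94 + 2(16.00) = 86.94 g/mol.
M(FeCl3) = 55.85 + 3(35.45) = 162.20 g/mol.
n(MnO2) = 146.34 / 86.94 = 1.6832 mol.
Step 1 (MnO2:Cl2 = 1:1): theoretical n(Cl2) = 1.6832 mol; at 64.77% yield, n(Cl2) = 1.0902 mol.
Step 2 (Cl2:FeCl3 = 3:2): theoretical n(FeCl3) = 0.72681 mol, so theoretical mass = 0.72681 × 162.20 = 117.89 g.
At 58.47% yield, actual mass of FeCl3 = 117.89 × 0.5847 = 68.929 g.

68.93 g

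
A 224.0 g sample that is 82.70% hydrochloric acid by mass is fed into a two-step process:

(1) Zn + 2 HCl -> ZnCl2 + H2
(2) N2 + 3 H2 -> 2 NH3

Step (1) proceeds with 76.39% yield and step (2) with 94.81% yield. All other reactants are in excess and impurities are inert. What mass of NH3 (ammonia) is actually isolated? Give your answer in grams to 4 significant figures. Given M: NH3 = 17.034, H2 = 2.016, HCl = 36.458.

20.90 g

Pure HCl = 224.0 × 0.8270 = 185.25 g.
n(HCl) = 185.25 / 36.458 = 5.0811 mol.
Step 1 (HCl:H2 = 2:1): theoretical n(H2) = 2.5406 mol; at 76.39% yield, n(H2) = 1.9407 mol.
Step 2 (H2:NH3 = 3:2): theoretical n(NH3) = 1.2938 mol, so theoretical mass = 1.2938 × 17.034 = 22.039 g.
At 94.81% yield, actual mass of NH3 = 22.039 × 0.9481 = 20.895 g.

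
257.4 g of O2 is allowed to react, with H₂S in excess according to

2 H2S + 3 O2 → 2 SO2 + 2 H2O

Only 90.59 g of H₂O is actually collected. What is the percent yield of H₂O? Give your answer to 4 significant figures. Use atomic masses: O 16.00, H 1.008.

93.77 %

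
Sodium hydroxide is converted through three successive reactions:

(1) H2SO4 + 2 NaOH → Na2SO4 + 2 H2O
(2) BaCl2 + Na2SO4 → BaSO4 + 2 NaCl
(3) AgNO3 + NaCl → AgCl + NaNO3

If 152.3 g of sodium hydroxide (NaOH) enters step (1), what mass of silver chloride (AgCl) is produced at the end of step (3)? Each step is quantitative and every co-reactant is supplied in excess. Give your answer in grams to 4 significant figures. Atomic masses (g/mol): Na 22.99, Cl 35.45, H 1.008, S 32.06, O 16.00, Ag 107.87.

545.7 g

M(NaOH) = 22.99 + 16.00 + 1.008 = 39.998 g/mol.
M(AgCl) = 107.87 + 35.45 = 143.32 g/mol.
n(NaOH) = 152.3 / 39.998 = 3.8077 mol.
Reaction (1): NaOH→Na2SO4 ratio 2:1 ⇒ n(Na2SO4) = 1.9038 mol.
Reaction (2): Na2SO4→NaCl ratio 1:2 ⇒ n(NaCl) = 3.8077 mol.
Reaction (3): NaCl→AgCl ratio 1:1 ⇒ n(AgCl) = 3.8077 mol.
Mass of AgCl = 3.8077 × 143.32 = 545.72 g.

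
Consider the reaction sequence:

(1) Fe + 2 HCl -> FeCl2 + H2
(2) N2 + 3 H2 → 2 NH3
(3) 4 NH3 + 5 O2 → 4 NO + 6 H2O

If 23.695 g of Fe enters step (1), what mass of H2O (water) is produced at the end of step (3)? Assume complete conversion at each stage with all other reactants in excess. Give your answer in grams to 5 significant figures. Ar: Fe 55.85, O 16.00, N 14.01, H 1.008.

7.6435 g

M(Fe) = 55.85 g/mol.
M(H2O) = 2(1.008) + 16.00 = 18.016 g/mol.
n(Fe) = 23.695 / 55.85 = 0.424261 mol.
Reaction (1): Fe→H2 ratio 1:1 ⇒ n(H2) = 0.424261 mol.
Reaction (2): H2→NH3 ratio 3:2 ⇒ n(NH3) = 0.282841 mol.
Reaction (3): NH3→H2O ratio 4:6 ⇒ n(H2O) = 0.424261 mol.
Mass of H2O = 0.424261 × 18.016 = 7.64349 g.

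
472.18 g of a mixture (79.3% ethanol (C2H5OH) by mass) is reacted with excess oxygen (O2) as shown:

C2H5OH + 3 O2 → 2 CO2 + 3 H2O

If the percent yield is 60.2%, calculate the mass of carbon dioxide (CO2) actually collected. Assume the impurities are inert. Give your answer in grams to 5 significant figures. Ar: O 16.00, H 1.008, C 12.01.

430.68 g

Pure C2H5OH available = 472.18 g × 0.793 = 374.439 g.
M(C2H5OH) = 2(12.01) + 6(1.008) + 16.00 = 46.068 g/mol.
M(CO2) = 12.01 + 2(16.00) = 44.01 g/mol.
n(C2H5OH) = 374.439 g / 46.068 g/mol = 8.12796 mol.
From the equation the C2H5OH:CO2 mole ratio is 1:2, so n(CO2) = 8.12796 × 2/1 = 16.2559 mol.
Mass of CO2 = 16.2559 mol × 44.01 g/mol = 715.423 g.
Actual mass collected = 715.423 g × 0.602 = 430.685 g.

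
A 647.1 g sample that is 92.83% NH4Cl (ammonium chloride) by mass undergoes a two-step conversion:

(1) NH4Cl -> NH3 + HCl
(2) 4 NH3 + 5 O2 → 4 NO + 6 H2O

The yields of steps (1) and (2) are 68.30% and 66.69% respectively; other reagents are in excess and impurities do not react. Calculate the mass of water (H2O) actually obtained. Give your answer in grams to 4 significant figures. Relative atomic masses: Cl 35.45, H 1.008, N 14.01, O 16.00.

138.2 g

Pure NH4Cl = 647.1 × 0.9283 = 600.70 g.
M(NH4Cl) = 14.01 + 4(1.008) + 35.45 = 53.492 g/mol.
M(H2O) = 2(1.008) + 16.00 = 18.016 g/mol.
n(NH4Cl) = 600.70 / 53.492 = 11.230 mol.
Step 1 (NH4Cl:NH3 = 1:1): theoretical n(NH3) = 11.230 mol; at 68.30% yield, n(NH3) = 7.6699 mol.
Step 2 (NH3:H2O = 4:6): theoretical n(H2O) = 11.505 mol, so theoretical mass = 11.505 × 18.016 = 207.27 g.
At 66.69% yield, actual mass of H2O = 207.27 × 0.6669 = 138.23 g.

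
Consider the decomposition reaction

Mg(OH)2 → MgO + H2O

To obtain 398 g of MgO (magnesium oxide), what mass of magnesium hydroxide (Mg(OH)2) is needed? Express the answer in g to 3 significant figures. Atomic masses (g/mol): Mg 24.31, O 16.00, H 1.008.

M(MgO) = 24.31 + 16.00 = 40.31 g/mol.
M(Mg(OH)2) = 24.31 + 2(16.00) + 2(1.008) = 58.326 g/mol.
n(MgO) = 398.0 g / 40.31 g/mol = 9.873 mol.
From the equation the MgO:Mg(OH)2 mole ratio is 1:1, so n(Mg(OH)2) = 9.873 × 1/1 = 9.873 mol.
Mass of Mg(OH)2 = 9.873 mol × 58.326 g/mol = 575.9 g.

576 g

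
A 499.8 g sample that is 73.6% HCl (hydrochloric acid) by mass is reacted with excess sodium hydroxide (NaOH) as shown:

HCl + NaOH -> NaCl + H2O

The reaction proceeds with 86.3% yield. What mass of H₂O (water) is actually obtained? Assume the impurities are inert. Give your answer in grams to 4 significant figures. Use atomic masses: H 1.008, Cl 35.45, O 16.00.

156.9 g

Pure HCl available = 499.8 g × 0.736 = 367.85 g.
M(HCl) = 1.008 + 35.45 = 36.458 g/mol.
M(H2O) = 2(1.008) + 16.00 = 18.016 g/mol.
n(HCl) = 367.85 g / 36.458 g/mol = 10.090 mol.
From the equation the HCl:H2O mole ratio is 1:1, so n(H2O) = 10.090 × 1/1 = 10.090 mol.
Mass of H2O = 10.090 mol × 18.016 g/mol = 181.78 g.
Actual mass collected = 181.78 g × 0.863 = 156.87 g.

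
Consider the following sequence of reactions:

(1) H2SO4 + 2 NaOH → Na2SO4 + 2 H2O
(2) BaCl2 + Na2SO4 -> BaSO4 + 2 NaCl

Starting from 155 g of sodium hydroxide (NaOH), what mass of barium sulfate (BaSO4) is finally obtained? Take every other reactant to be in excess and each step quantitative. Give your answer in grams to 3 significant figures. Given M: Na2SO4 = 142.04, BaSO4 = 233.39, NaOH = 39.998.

452 g

n(NaOH) = 155.0 / 39.998 = 3.875 mol.
Step 1 gives a 2:1 ratio of NaOH to Na2SO4, so n(Na2SO4) = 1.938 mol.
In step 2 the Na2SO4:BaSO4 ratio is 1:1, so n(BaSO4) = 1.938 mol.
Mass of BaSO4 = 1.938 × 233.39 = 452.2 g.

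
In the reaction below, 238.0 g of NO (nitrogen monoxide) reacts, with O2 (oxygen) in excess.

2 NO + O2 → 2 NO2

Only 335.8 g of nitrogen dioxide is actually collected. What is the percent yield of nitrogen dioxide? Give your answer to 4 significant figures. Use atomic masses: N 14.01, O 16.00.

92.03 %

M(NO) = 14.01 + 16.00 = 30.01 g/mol.
M(NO2) = 14.01 + 2(16.00) = 46.01 g/mol.
n(NO) = 238.00 g / 30.01 g/mol = 7.9307 mol.
From the equation the NO:NO2 mole ratio is 2:2, so n(NO2) = 7.9307 × 2/2 = 7.9307 mol.
Mass of NO2 = 7.9307 mol × 46.01 g/mol = 364.89 g.
This is the theoretical yield. Percent yield = 335.8 g / 364.89 g × 100% = 92.027%.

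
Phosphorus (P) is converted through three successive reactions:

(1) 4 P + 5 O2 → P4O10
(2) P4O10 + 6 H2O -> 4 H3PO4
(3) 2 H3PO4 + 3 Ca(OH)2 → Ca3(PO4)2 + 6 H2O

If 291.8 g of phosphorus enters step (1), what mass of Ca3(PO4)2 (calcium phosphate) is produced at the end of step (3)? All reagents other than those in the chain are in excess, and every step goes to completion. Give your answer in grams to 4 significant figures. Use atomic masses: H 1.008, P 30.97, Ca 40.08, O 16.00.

M(P) = 30.97 g/mol.
M(Ca3(PO4)2) = 3(40.08) + 2(30.97) + 8(16.00) = 310.18 g/mol.
n(P) = 291.8 / 30.97 = 9.4220 mol.
Reaction (1): P→P4O10 ratio 4:1 ⇒ n(P4O10) = 2.3555 mol.
Reaction (2): P4O10→H3PO4 ratio 1:4 ⇒ n(H3PO4) = 9.4220 mol.
Reaction (3): H3PO4→Ca3(PO4)2 ratio 2:1 ⇒ n(Ca3(PO4)2) = 4.7110 mol.
Mass of Ca3(PO4)2 = 4.7110 × 310.18 = 1461.3 g.

1461 g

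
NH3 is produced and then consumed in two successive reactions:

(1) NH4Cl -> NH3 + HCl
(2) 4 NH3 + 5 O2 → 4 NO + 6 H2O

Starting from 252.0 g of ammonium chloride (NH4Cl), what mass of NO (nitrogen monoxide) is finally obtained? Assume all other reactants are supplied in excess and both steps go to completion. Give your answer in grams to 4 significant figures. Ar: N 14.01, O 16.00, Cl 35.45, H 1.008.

141.4 g

M(NH4Cl) = 14.01 + 4(1.008) + 35.45 = 53.492 g/mol.
M(NO) = 14.01 + 16.00 = 30.01 g/mol.
n(NH4Cl) = 252.00 / 53.492 = 4.7110 mol.
Step 1 gives a 1:1 ratio of NH4Cl to NH3, so n(NH3) = 4.7110 mol.
In step 2 the NH3:NO ratio is 4:4, so n(NO) = 4.7110 mol.
Mass of NO = 4.7110 × 30.01 = 141.38 g.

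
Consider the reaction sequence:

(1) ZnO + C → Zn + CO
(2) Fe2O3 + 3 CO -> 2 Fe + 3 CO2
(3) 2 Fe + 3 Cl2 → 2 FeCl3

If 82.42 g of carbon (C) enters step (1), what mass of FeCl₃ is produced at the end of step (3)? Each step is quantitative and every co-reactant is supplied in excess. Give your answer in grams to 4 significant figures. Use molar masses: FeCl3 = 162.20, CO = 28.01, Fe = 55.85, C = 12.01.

n(C) = 82.42 / 12.01 = 6.8626 mol.
Reaction (1): C→CO ratio 1:1 ⇒ n(CO) = 6.8626 mol.
Reaction (2): CO→Fe ratio 3:2 ⇒ n(Fe) = 4.5751 mol.
Reaction (3): Fe→FeCl3 ratio 2:2 ⇒ n(FeCl3) = 4.5751 mol.
Mass of FeCl3 = 4.5751 × 162.20 = 742.08 g.

742.1 g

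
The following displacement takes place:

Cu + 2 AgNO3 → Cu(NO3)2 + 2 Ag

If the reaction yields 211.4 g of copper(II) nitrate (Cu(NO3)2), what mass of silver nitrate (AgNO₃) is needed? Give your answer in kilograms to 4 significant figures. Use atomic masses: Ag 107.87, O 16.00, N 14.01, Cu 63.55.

M(Cu(NO3)2) = 63.55 + 2(14.01) + 6(16.00) = 187.57 g/mol.
M(AgNO3) = 107.87 + 14.01 + 3(16.00) = 169.88 g/mol.
n(Cu(NO3)2) = 211.40 g / 187.57 g/mol = 1.1270 mol.
From the equation the Cu(NO3)2:AgNO3 mole ratio is 1:2, so n(AgNO3) = 1.1270 × 2/1 = 2.2541 mol.
Mass of AgNO3 = 2.2541 mol × 169.88 g/mol = 382.93 g.
Converting to kg: 382.93 g = 0.3829 kg.

0.3829 kg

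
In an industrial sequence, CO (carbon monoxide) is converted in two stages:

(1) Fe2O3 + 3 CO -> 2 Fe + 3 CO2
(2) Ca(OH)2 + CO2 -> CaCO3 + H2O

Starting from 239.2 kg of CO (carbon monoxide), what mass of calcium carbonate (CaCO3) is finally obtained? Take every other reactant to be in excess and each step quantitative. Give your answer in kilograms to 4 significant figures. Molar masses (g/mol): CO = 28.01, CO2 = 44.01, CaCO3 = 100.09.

854.7 kg

239.2 kg = 239200 g.
n(CO) = 239200 / 28.01 = 8539.8 mol.
Step 1 gives a 3:3 ratio of CO to CO2, so n(CO2) = 8539.8 mol.
In step 2 the CO2:CaCO3 ratio is 1:1, so n(CaCO3) = 8539.8 mol.
Mass of CaCO3 = 8539.8 × 100.09 = 854750 g = 854.7 kg.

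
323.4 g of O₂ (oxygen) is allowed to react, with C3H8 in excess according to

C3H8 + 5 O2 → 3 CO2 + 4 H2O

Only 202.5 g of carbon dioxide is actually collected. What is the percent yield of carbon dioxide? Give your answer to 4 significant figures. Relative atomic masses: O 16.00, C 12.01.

M(O2) = 2(16.00) = 32.00 g/mol.
M(CO2) = 12.01 + 2(16.00) = 44.01 g/mol.
n(O2) = 323.40 g / 32.00 g/mol = 10.106 mol.
From the equation the O2:CO2 mole ratio is 5:3, so n(CO2) = 10.106 × 3/5 = 6.0637 mol.
Mass of CO2 = 6.0637 mol × 44.01 g/mol = 266.87 g.
This is the theoretical yield. Percent yield = 202.5 g / 266.87 g × 100% = 75.881%.

75.88 %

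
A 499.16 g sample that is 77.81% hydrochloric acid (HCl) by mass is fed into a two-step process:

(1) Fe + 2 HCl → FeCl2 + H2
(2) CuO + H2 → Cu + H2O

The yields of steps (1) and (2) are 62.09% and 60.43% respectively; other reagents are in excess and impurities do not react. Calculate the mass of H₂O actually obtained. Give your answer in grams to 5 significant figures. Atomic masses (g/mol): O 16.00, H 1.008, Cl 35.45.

Pure HCl = 499.16 × 0.7781 = 388.396 g.
M(HCl) = 1.008 + 35.45 = 36.458 g/mol.
M(H2O) = 2(1.008) + 16.00 = 18.016 g/mol.
n(HCl) = 388.396 / 36.458 = 10.6533 mol.
Step 1 (HCl:H2 = 2:1): theoretical n(H2) = 5.32663 mol; at 62.09% yield, n(H2) = 3.30730 mol.
Step 2 (H2:H2O = 1:1): theoretical n(H2O) = 3.30730 mol, so theoretical mass = 3.30730 × 18.016 = 59.5844 g.
At 60.43% yield, actual mass of H2O = 59.5844 × 0.6043 = 36.0068 g.

36.007 g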